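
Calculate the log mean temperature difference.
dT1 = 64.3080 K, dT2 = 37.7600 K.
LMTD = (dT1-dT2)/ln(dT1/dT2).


dT1/dT2 = 1.7031
ln(dT1/dT2) = 0.5324
LMTD = 26.5480 / 0.5324 = 49.8616 K

49.8616 K


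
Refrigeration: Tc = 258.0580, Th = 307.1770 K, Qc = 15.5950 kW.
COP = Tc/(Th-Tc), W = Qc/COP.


COP = 258.0580 / 49.1190 = 5.2537
W = 15.5950 / 5.2537 = 2.9684 kW

COP = 5.2537, W = 2.9684 kW


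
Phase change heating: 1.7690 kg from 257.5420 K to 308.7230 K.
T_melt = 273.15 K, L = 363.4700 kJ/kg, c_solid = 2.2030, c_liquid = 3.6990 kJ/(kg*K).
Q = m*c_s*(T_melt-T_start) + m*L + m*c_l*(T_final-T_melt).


Q1 (sensible, solid) = 1.7690 * 2.2030 * 15.6080 = 60.8260 kJ
Q2 (latent) = 1.7690 * 363.4700 = 642.9784 kJ
Q3 (sensible, liquid) = 1.7690 * 3.6990 * 35.5730 = 232.7730 kJ
Q_total = 936.5775 kJ

936.5775 kJ


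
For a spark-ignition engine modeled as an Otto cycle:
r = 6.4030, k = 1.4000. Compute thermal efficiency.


r^(k-1) = 2.1016
eta = 1 - 1/2.1016 = 0.5242 = 52.4176%

52.4176%


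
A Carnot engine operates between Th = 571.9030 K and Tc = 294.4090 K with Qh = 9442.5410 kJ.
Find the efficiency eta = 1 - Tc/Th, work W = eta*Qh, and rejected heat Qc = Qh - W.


eta = 1 - 294.4090/571.9030 = 0.4852
W = 0.4852 * 9442.5410 = 4581.6309 kJ
Qc = 9442.5410 - 4581.6309 = 4860.9101 kJ

eta = 48.5212%, W = 4581.6309 kJ, Qc = 4860.9101 kJ


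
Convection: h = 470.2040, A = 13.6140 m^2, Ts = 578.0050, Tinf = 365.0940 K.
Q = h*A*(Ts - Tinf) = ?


dT = 212.9110 K
Q = 470.2040 * 13.6140 * 212.9110 = 1362919.3747 W

1362919.3747 W


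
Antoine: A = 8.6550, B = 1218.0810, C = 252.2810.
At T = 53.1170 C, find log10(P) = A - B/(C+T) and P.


C+T = 305.3980
B/(C+T) = 3.9885
log10(P) = 8.6550 - 3.9885 = 4.6665
P = 10^4.6665 = 46397.7022 mmHg

46397.7022 mmHg


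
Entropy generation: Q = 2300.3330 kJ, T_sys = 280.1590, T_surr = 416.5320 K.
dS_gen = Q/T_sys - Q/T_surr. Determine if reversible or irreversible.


dS_sys = 2300.3330/280.1590 = 8.2108 kJ/K
dS_surr = -2300.3330/416.5320 = -5.5226 kJ/K
dS_gen = 8.2108 - 5.5226 = 2.6882 kJ/K (irreversible)

dS_gen = 2.6882 kJ/K, irreversible


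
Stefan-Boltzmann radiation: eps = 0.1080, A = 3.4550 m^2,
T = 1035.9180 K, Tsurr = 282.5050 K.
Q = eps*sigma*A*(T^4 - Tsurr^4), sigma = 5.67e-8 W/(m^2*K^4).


T^4 = 1.1516e+12
Tsurr^4 = 6.3695e+09
Q = 0.1080 * 5.67e-8 * 3.4550 * 1.1452e+12 = 24229.6777 W

24229.6777 W


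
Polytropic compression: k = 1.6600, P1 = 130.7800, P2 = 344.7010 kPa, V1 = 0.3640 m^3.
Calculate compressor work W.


(k-1)/k = 0.3976
(P2/P1)^exp = 1.4701
W = 2.5152 * 130.7800 * 0.3640 * (1.4701 - 1) = 56.2853 kJ

56.2853 kJ


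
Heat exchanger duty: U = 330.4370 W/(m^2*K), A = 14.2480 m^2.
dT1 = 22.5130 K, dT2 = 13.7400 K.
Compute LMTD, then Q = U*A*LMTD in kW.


LMTD = 17.7670 K
Q = 330.4370 * 14.2480 * 17.7670 = 83648.0410 W = 83.6480 kW

83.6480 kW


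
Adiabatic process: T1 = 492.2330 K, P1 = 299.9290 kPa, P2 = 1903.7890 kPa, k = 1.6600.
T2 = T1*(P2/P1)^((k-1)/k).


(k-1)/k = 0.3976
(P2/P1)^exp = 2.0850
T2 = 492.2330 * 2.0850 = 1026.3061 K

1026.3061 K


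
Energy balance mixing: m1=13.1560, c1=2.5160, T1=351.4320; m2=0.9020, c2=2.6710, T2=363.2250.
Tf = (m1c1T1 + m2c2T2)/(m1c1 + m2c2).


num = 12507.6704
den = 35.5097
Tf = 352.2321 K

352.2321 K


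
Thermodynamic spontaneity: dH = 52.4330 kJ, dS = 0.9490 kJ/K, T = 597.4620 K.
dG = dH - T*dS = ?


T*dS = 597.4620 * 0.9490 = 566.9914 kJ
dG = 52.4330 - 566.9914 = -514.5584 kJ (spontaneous)

dG = -514.5584 kJ, spontaneous


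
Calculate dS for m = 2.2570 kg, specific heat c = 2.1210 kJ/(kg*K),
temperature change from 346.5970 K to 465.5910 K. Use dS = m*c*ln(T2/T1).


T2/T1 = 1.3433
ln(T2/T1) = 0.2951
dS = 2.2570 * 2.1210 * 0.2951 = 1.4129 kJ/K

1.4129 kJ/K


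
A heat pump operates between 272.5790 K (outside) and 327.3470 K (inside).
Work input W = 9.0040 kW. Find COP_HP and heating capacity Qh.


COP = 327.3470 / 54.7680 = 5.9770
Qh = 5.9770 * 9.0040 = 53.8167 kW

COP = 5.9770, Qh = 53.8167 kW


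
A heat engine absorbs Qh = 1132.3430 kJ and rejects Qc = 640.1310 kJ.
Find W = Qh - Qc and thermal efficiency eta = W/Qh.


W = 1132.3430 - 640.1310 = 492.2120 kJ
eta = 492.2120 / 1132.3430 = 0.4347 = 43.4685%

W = 492.2120 kJ, eta = 43.4685%


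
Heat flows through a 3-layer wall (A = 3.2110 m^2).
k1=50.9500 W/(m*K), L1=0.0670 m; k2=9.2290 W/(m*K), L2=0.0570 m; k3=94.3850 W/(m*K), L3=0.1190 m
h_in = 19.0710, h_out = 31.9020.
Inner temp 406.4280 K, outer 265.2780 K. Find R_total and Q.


R_conv_in = 1/(19.0710*3.2110) = 0.0163
R_1 = 0.0670/(50.9500*3.2110) = 0.0004
R_2 = 0.0570/(9.2290*3.2110) = 0.0019
R_3 = 0.1190/(94.3850*3.2110) = 0.0004
R_conv_out = 1/(31.9020*3.2110) = 0.0098
R_total = 0.0288 K/W
Q = 141.1500 / 0.0288 = 4898.0320 W

R_total = 0.0288 K/W, Q = 4898.0320 W


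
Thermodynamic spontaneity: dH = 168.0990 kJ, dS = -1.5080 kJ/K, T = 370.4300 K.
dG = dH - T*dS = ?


T*dS = 370.4300 * -1.5080 = -558.6084 kJ
dG = 168.0990 + 558.6084 = 726.7074 kJ (non-spontaneous)

dG = 726.7074 kJ, non-spontaneous


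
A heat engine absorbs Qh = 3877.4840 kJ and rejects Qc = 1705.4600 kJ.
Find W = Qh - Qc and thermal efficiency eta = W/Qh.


W = 3877.4840 - 1705.4600 = 2172.0240 kJ
eta = 2172.0240 / 3877.4840 = 0.5602 = 56.0163%

W = 2172.0240 kJ, eta = 56.0163%


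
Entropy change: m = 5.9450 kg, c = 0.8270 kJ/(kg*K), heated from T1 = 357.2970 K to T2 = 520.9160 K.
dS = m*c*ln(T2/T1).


T2/T1 = 1.4579
ln(T2/T1) = 0.3770
dS = 5.9450 * 0.8270 * 0.3770 = 1.8536 kJ/K

1.8536 kJ/K


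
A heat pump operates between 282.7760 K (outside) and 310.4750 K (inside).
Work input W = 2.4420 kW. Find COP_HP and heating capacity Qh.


COP = 310.4750 / 27.6990 = 11.2089
Qh = 11.2089 * 2.4420 = 27.3721 kW

COP = 11.2089, Qh = 27.3721 kW


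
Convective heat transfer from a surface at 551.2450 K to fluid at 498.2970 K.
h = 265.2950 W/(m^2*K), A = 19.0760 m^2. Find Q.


dT = 52.9480 K
Q = 265.2950 * 19.0760 * 52.9480 = 267957.5134 W

267957.5134 W


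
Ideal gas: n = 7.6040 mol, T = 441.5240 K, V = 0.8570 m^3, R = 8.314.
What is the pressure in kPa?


P = nRT/V = 7.6040 * 8.314 * 441.5240 / 0.8570
= 27912.9954 / 0.8570 = 32570.5897 Pa = 32.5706 kPa

32.5706 kPa


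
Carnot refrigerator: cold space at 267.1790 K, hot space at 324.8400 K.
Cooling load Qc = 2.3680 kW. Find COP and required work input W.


COP = 267.1790 / 57.6610 = 4.6336
W = 2.3680 / 4.6336 = 0.5110 kW

COP = 4.6336, W = 0.5110 kW


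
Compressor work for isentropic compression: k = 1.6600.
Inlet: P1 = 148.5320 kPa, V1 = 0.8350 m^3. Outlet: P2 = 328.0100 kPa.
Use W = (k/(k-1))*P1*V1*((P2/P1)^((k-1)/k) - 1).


(k-1)/k = 0.3976
(P2/P1)^exp = 1.3702
W = 2.5152 * 148.5320 * 0.8350 * (1.3702 - 1) = 115.4936 kJ

115.4936 kJ


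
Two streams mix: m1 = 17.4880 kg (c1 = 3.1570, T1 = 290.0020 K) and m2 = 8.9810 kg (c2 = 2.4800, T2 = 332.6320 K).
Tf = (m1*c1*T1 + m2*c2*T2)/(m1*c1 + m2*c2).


num = 23419.5717
den = 77.4825
Tf = 302.2563 K

302.2563 K


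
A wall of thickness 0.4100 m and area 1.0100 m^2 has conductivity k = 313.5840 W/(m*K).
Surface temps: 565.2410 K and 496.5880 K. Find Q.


dT = 68.6530 K
Q = 313.5840 * 1.0100 * 68.6530 / 0.4100 = 53033.5785 W

53033.5785 W


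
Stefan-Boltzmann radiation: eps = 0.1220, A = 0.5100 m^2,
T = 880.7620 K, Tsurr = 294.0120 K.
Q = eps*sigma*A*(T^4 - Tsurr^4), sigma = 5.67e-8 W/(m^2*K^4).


T^4 = 6.0178e+11
Tsurr^4 = 7.4724e+09
Q = 0.1220 * 5.67e-8 * 0.5100 * 5.9430e+11 = 2096.6253 W

2096.6253 W


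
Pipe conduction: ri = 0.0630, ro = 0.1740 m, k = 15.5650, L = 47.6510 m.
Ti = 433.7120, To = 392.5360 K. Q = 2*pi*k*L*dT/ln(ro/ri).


dT = 41.1760 K
ln(ro/ri) = 1.0159
Q = 2*pi*15.5650*47.6510*41.1760 / 1.0159 = 188879.7559 W

188879.7559 W


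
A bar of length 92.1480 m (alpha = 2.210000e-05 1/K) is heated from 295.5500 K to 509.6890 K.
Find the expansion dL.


dT = 214.1390 K
dL = 2.210000e-05 * 92.1480 * 214.1390 = 0.436088 m
L_final = 92.584088 m

dL = 0.436088 m


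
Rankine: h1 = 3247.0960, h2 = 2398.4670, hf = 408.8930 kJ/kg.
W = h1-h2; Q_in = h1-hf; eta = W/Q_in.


W = 848.6290 kJ/kg
Q_in = 2838.2030 kJ/kg
eta = 0.2990 = 29.9002%

eta = 29.9002%


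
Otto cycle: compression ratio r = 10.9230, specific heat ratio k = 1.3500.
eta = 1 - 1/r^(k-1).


r^(k-1) = 2.3090
eta = 1 - 1/2.3090 = 0.5669 = 56.6908%

56.6908%


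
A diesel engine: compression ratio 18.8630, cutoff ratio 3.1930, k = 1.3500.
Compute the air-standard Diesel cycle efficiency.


r^(k-1) = 2.7955
rc^k = 4.7937
eta = 0.5416 = 54.1622%

54.1622%


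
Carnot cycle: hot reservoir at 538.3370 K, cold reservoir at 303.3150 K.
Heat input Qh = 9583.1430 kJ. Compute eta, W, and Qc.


eta = 1 - 303.3150/538.3370 = 0.4366
W = 0.4366 * 9583.1430 = 4183.7166 kJ
Qc = 9583.1430 - 4183.7166 = 5399.4264 kJ

eta = 43.6570%, W = 4183.7166 kJ, Qc = 5399.4264 kJ


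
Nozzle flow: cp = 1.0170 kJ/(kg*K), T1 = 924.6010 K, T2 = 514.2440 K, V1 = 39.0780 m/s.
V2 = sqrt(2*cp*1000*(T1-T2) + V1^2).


dT = 410.3570 K
2*cp*1000*dT = 834666.1380
V1^2 = 1527.0901
V2 = sqrt(836193.2281) = 914.4360 m/s

914.4360 m/s


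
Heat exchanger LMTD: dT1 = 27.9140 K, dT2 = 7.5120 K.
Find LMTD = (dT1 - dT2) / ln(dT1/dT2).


dT1/dT2 = 3.7159
ln(dT1/dT2) = 1.3126
LMTD = 20.4020 / 1.3126 = 15.5429 K

15.5429 K


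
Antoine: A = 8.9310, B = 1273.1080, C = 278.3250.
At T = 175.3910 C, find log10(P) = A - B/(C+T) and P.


C+T = 453.7160
B/(C+T) = 2.8060
log10(P) = 8.9310 - 2.8060 = 6.1250
P = 10^6.1250 = 1333650.6716 mmHg

1333650.6716 mmHg


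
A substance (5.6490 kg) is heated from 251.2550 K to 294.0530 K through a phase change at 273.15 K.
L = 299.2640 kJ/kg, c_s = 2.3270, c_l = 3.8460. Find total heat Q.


Q1 (sensible, solid) = 5.6490 * 2.3270 * 21.8950 = 287.8147 kJ
Q2 (latent) = 5.6490 * 299.2640 = 1690.5423 kJ
Q3 (sensible, liquid) = 5.6490 * 3.8460 * 20.9030 = 454.1397 kJ
Q_total = 2432.4967 kJ

2432.4967 kJ


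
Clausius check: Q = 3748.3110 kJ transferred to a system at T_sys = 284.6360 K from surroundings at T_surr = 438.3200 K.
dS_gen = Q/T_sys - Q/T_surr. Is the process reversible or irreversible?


dS_sys = 3748.3110/284.6360 = 13.1688 kJ/K
dS_surr = -3748.3110/438.3200 = -8.5515 kJ/K
dS_gen = 13.1688 - 8.5515 = 4.6172 kJ/K (irreversible)

dS_gen = 4.6172 kJ/K, irreversible


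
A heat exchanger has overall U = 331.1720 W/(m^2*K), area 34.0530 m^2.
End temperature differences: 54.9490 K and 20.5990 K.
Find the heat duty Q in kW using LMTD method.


LMTD = 35.0095 K
Q = 331.1720 * 34.0530 * 35.0095 = 394815.8595 W = 394.8159 kW

394.8159 kW


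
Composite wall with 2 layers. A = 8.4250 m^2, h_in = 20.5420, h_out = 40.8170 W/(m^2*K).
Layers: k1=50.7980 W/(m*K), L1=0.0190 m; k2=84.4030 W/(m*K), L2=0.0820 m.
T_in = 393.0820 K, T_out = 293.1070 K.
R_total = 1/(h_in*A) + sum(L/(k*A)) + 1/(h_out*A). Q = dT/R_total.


R_conv_in = 1/(20.5420*8.4250) = 0.0058
R_1 = 0.0190/(50.7980*8.4250) = 4.4395e-05
R_2 = 0.0820/(84.4030*8.4250) = 0.0001
R_conv_out = 1/(40.8170*8.4250) = 0.0029
R_total = 0.0088 K/W
Q = 99.9750 / 0.0088 = 11301.9674 W

R_total = 0.0088 K/W, Q = 11301.9674 W


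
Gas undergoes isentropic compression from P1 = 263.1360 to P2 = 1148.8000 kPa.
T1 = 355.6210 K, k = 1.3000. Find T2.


(k-1)/k = 0.2308
(P2/P1)^exp = 1.4051
T2 = 355.6210 * 1.4051 = 499.6829 K

499.6829 K


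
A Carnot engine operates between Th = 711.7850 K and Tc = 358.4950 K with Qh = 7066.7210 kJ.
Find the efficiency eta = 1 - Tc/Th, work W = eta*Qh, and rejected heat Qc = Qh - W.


eta = 1 - 358.4950/711.7850 = 0.4963
W = 0.4963 * 7066.7210 = 3507.5224 kJ
Qc = 7066.7210 - 3507.5224 = 3559.1986 kJ

eta = 49.6344%, W = 3507.5224 kJ, Qc = 3559.1986 kJ


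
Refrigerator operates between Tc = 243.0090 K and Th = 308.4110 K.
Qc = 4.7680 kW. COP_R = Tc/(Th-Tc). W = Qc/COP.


COP = 243.0090 / 65.4020 = 3.7156
W = 4.7680 / 3.7156 = 1.2832 kW

COP = 3.7156, W = 1.2832 kW


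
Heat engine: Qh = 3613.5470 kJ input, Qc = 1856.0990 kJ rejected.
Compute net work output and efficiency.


W = 3613.5470 - 1856.0990 = 1757.4480 kJ
eta = 1757.4480 / 3613.5470 = 0.4863 = 48.6350%

W = 1757.4480 kJ, eta = 48.6350%


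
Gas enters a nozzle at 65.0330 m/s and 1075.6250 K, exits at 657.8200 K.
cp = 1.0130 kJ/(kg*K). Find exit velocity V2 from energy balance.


dT = 417.8050 K
2*cp*1000*dT = 846472.9300
V1^2 = 4229.2911
V2 = sqrt(850702.2211) = 922.3352 m/s

922.3352 m/s


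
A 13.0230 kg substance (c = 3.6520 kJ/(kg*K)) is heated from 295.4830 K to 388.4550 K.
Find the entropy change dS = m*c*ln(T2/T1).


T2/T1 = 1.3146
ln(T2/T1) = 0.2736
dS = 13.0230 * 3.6520 * 0.2736 = 13.0108 kJ/K

13.0108 kJ/K


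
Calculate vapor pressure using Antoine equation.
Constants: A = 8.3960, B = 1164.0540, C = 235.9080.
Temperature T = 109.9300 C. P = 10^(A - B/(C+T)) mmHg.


C+T = 345.8380
B/(C+T) = 3.3659
log10(P) = 8.3960 - 3.3659 = 5.0301
P = 10^5.0301 = 107178.1218 mmHg

107178.1218 mmHg


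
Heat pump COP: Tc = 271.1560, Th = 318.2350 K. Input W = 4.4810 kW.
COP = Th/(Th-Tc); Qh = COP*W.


COP = 318.2350 / 47.0790 = 6.7596
Qh = 6.7596 * 4.4810 = 30.2897 kW

COP = 6.7596, Qh = 30.2897 kW


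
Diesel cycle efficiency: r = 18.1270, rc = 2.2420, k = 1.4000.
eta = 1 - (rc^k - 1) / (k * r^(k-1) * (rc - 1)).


r^(k-1) = 3.1866
rc^k = 3.0966
eta = 0.6216 = 62.1607%

62.1607%


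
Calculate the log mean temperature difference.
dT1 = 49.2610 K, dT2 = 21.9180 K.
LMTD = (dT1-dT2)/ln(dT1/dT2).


dT1/dT2 = 2.2475
ln(dT1/dT2) = 0.8098
LMTD = 27.3430 / 0.8098 = 33.7641 K

33.7641 K


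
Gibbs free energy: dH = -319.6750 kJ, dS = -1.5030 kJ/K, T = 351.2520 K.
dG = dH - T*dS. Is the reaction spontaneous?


T*dS = 351.2520 * -1.5030 = -527.9318 kJ
dG = -319.6750 + 527.9318 = 208.2568 kJ (non-spontaneous)

dG = 208.2568 kJ, non-spontaneous


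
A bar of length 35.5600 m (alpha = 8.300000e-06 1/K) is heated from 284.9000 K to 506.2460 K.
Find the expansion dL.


dT = 221.3460 K
dL = 8.300000e-06 * 35.5600 * 221.3460 = 0.065330 m
L_final = 35.625330 m

dL = 0.065330 m


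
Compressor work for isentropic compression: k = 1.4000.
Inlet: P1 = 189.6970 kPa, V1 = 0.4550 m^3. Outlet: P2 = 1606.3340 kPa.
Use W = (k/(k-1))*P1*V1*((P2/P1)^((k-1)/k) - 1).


(k-1)/k = 0.2857
(P2/P1)^exp = 1.8411
W = 3.5000 * 189.6970 * 0.4550 * (1.8411 - 1) = 254.0916 kJ

254.0916 kJ


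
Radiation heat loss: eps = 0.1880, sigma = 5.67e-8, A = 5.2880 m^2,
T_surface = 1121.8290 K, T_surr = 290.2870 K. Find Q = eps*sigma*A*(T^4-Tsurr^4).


T^4 = 1.5838e+12
Tsurr^4 = 7.1009e+09
Q = 0.1880 * 5.67e-8 * 5.2880 * 1.5767e+12 = 88876.6197 W

88876.6197 W


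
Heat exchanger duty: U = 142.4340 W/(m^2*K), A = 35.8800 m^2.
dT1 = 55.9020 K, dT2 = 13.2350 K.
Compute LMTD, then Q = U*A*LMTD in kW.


LMTD = 29.6147 K
Q = 142.4340 * 35.8800 * 29.6147 = 151347.0671 W = 151.3471 kW

151.3471 kW


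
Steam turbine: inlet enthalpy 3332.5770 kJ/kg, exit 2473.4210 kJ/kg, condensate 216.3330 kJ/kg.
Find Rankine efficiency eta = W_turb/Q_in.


W = 859.1560 kJ/kg
Q_in = 3116.2440 kJ/kg
eta = 0.2757 = 27.5702%

eta = 27.5702%


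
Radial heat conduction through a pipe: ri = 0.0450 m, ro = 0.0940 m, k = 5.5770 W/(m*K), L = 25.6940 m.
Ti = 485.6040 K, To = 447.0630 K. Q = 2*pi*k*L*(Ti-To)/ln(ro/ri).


dT = 38.5410 K
ln(ro/ri) = 0.7366
Q = 2*pi*5.5770*25.6940*38.5410 / 0.7366 = 47106.8927 W

47106.8927 W


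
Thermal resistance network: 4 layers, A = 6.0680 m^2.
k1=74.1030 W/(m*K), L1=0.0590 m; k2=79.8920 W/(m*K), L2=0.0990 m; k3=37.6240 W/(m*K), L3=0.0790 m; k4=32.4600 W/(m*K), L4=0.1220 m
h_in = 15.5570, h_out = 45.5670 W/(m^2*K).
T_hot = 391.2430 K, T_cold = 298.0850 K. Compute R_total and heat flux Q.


R_conv_in = 1/(15.5570*6.0680) = 0.0106
R_1 = 0.0590/(74.1030*6.0680) = 0.0001
R_2 = 0.0990/(79.8920*6.0680) = 0.0002
R_3 = 0.0790/(37.6240*6.0680) = 0.0003
R_4 = 0.1220/(32.4600*6.0680) = 0.0006
R_conv_out = 1/(45.5670*6.0680) = 0.0036
R_total = 0.0155 K/W
Q = 93.1580 / 0.0155 = 6006.0422 W

R_total = 0.0155 K/W, Q = 6006.0422 W


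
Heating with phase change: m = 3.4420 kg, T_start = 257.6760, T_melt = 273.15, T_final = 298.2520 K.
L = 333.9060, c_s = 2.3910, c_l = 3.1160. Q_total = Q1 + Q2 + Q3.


Q1 (sensible, solid) = 3.4420 * 2.3910 * 15.4740 = 127.3483 kJ
Q2 (latent) = 3.4420 * 333.9060 = 1149.3045 kJ
Q3 (sensible, liquid) = 3.4420 * 3.1160 * 25.1020 = 269.2258 kJ
Q_total = 1545.8785 kJ

1545.8785 kJ


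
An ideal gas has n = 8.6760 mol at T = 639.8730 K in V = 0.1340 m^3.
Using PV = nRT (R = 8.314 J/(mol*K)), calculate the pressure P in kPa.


P = nRT/V = 8.6760 * 8.314 * 639.8730 / 0.1340
= 46155.4882 / 0.1340 = 344443.9415 Pa = 344.4439 kPa

344.4439 kPa


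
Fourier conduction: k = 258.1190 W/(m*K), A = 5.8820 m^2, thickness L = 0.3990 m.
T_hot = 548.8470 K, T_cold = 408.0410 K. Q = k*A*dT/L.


dT = 140.8060 K
Q = 258.1190 * 5.8820 * 140.8060 / 0.3990 = 535788.3419 W

535788.3419 W


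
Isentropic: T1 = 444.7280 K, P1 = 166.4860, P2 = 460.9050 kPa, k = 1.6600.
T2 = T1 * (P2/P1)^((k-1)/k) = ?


(k-1)/k = 0.3976
(P2/P1)^exp = 1.4991
T2 = 444.7280 * 1.4991 = 666.6875 K

666.6875 K


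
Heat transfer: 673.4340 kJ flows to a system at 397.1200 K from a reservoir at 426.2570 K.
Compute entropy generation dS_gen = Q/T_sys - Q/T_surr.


dS_sys = 673.4340/397.1200 = 1.6958 kJ/K
dS_surr = -673.4340/426.2570 = -1.5799 kJ/K
dS_gen = 1.6958 - 1.5799 = 0.1159 kJ/K (irreversible)

dS_gen = 0.1159 kJ/K, irreversible


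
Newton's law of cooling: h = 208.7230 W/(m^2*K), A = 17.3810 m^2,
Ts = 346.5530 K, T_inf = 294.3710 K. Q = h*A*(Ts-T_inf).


dT = 52.1820 K
Q = 208.7230 * 17.3810 * 52.1820 = 189306.6143 W

189306.6143 W


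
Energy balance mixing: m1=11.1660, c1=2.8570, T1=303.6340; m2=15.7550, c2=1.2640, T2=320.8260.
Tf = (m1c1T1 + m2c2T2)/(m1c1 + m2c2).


num = 16075.3394
den = 51.8156
Tf = 310.2414 K

310.2414 K


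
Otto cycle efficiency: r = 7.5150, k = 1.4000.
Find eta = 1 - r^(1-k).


r^(k-1) = 2.2406
eta = 1 - 1/2.2406 = 0.5537 = 55.3698%

55.3698%


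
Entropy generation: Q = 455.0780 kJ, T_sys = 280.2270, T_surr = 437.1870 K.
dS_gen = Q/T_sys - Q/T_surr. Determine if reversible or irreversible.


dS_sys = 455.0780/280.2270 = 1.6240 kJ/K
dS_surr = -455.0780/437.1870 = -1.0409 kJ/K
dS_gen = 1.6240 - 1.0409 = 0.5830 kJ/K (irreversible)

dS_gen = 0.5830 kJ/K, irreversible


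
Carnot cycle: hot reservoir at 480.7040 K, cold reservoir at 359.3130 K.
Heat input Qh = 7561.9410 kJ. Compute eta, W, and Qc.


eta = 1 - 359.3130/480.7040 = 0.2525
W = 0.2525 * 7561.9410 = 1909.5984 kJ
Qc = 7561.9410 - 1909.5984 = 5652.3426 kJ

eta = 25.2528%, W = 1909.5984 kJ, Qc = 5652.3426 kJ


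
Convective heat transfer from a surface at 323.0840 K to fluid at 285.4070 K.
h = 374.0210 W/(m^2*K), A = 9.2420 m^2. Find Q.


dT = 37.6770 K
Q = 374.0210 * 9.2420 * 37.6770 = 130238.1643 W

130238.1643 W


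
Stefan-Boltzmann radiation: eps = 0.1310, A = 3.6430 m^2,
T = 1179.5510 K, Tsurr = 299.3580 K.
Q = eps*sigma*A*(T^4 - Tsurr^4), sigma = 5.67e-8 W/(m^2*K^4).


T^4 = 1.9358e+12
Tsurr^4 = 8.0309e+09
Q = 0.1310 * 5.67e-8 * 3.6430 * 1.9278e+12 = 52164.4914 W

52164.4914 W


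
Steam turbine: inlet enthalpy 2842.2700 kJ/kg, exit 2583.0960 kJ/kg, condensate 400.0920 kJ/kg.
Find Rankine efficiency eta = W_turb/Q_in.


W = 259.1740 kJ/kg
Q_in = 2442.1780 kJ/kg
eta = 0.1061 = 10.6124%

eta = 10.6124%


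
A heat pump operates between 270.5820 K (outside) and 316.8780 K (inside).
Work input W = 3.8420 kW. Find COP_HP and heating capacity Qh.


COP = 316.8780 / 46.2960 = 6.8446
Qh = 6.8446 * 3.8420 = 26.2970 kW

COP = 6.8446, Qh = 26.2970 kW


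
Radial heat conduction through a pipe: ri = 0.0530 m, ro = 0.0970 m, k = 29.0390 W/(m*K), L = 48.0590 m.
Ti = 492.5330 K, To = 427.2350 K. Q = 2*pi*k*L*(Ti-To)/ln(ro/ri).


dT = 65.2980 K
ln(ro/ri) = 0.6044
Q = 2*pi*29.0390*48.0590*65.2980 / 0.6044 = 947322.7780 W

947322.7780 W


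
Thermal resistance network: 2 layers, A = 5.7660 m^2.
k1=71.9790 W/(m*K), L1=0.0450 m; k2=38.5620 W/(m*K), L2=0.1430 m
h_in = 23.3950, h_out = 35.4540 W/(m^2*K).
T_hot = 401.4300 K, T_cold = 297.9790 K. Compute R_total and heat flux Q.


R_conv_in = 1/(23.3950*5.7660) = 0.0074
R_1 = 0.0450/(71.9790*5.7660) = 0.0001
R_2 = 0.1430/(38.5620*5.7660) = 0.0006
R_conv_out = 1/(35.4540*5.7660) = 0.0049
R_total = 0.0131 K/W
Q = 103.4510 / 0.0131 = 7923.3905 W

R_total = 0.0131 K/W, Q = 7923.3905 W


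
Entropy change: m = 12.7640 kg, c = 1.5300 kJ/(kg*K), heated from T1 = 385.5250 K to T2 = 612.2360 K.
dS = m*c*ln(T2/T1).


T2/T1 = 1.5881
ln(T2/T1) = 0.4625
dS = 12.7640 * 1.5300 * 0.4625 = 9.0324 kJ/K

9.0324 kJ/K


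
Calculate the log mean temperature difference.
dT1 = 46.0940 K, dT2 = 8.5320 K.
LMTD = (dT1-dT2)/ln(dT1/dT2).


dT1/dT2 = 5.4025
ln(dT1/dT2) = 1.6869
LMTD = 37.5620 / 1.6869 = 22.2674 K

22.2674 K


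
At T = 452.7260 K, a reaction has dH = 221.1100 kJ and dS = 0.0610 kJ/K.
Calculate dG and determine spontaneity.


T*dS = 452.7260 * 0.0610 = 27.6163 kJ
dG = 221.1100 - 27.6163 = 193.4937 kJ (non-spontaneous)

dG = 193.4937 kJ, non-spontaneous


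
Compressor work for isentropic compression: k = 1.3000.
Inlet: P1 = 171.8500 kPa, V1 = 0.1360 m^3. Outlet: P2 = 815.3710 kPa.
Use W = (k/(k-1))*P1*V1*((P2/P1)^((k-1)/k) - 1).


(k-1)/k = 0.2308
(P2/P1)^exp = 1.4323
W = 4.3333 * 171.8500 * 0.1360 * (1.4323 - 1) = 43.7865 kJ

43.7865 kJ


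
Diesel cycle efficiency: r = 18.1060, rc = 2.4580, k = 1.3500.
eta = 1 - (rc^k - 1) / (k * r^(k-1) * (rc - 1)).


r^(k-1) = 2.7557
rc^k = 3.3673
eta = 0.5636 = 56.3555%

56.3555%


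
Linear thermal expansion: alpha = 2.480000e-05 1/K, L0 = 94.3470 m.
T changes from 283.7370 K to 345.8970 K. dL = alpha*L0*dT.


dT = 62.1600 K
dL = 2.480000e-05 * 94.3470 * 62.1600 = 0.145442 m
L_final = 94.492442 m

dL = 0.145442 m


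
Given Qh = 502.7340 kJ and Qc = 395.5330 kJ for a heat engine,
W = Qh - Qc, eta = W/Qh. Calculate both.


W = 502.7340 - 395.5330 = 107.2010 kJ
eta = 107.2010 / 502.7340 = 0.2132 = 21.3236%

W = 107.2010 kJ, eta = 21.3236%


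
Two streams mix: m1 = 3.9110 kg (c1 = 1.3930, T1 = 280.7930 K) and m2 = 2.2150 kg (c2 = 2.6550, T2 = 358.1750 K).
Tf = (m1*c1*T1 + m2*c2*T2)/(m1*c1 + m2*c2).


num = 3636.1312
den = 11.3288
Tf = 320.9621 K

320.9621 K


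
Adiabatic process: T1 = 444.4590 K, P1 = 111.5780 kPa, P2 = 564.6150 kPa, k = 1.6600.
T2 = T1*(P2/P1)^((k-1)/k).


(k-1)/k = 0.3976
(P2/P1)^exp = 1.9053
T2 = 444.4590 * 1.9053 = 846.8460 K

846.8460 K


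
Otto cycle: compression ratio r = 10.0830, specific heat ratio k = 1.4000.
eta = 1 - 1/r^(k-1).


r^(k-1) = 2.5202
eta = 1 - 1/2.5202 = 0.6032 = 60.3207%

60.3207%


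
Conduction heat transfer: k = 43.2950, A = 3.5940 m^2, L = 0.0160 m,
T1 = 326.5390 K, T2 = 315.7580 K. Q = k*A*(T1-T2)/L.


dT = 10.7810 K
Q = 43.2950 * 3.5940 * 10.7810 / 0.0160 = 104846.7276 W

104846.7276 W


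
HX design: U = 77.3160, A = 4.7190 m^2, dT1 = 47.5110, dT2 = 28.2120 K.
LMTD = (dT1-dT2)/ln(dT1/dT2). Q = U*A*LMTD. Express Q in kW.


LMTD = 37.0270 K
Q = 77.3160 * 4.7190 * 37.0270 = 13509.4671 W = 13.5095 kW

13.5095 kW


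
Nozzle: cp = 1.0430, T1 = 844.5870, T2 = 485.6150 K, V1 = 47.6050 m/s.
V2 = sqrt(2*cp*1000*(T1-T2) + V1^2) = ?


dT = 358.9720 K
2*cp*1000*dT = 748815.5920
V1^2 = 2266.2360
V2 = sqrt(751081.8280) = 866.6498 m/s

866.6498 m/s


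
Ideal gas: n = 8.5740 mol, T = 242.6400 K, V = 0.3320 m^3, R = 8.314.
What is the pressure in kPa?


P = nRT/V = 8.5740 * 8.314 * 242.6400 / 0.3320
= 17296.4070 / 0.3320 = 52097.6115 Pa = 52.0976 kPa

52.0976 kPa


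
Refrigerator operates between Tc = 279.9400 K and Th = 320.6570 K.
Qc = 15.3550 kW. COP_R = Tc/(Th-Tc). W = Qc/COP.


COP = 279.9400 / 40.7170 = 6.8753
W = 15.3550 / 6.8753 = 2.2334 kW

COP = 6.8753, W = 2.2334 kW


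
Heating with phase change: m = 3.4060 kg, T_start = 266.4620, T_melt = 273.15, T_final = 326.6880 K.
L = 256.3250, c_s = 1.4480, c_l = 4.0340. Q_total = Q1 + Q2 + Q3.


Q1 (sensible, solid) = 3.4060 * 1.4480 * 6.6880 = 32.9845 kJ
Q2 (latent) = 3.4060 * 256.3250 = 873.0430 kJ
Q3 (sensible, liquid) = 3.4060 * 4.0340 * 53.5380 = 735.6016 kJ
Q_total = 1641.6290 kJ

1641.6290 kJ


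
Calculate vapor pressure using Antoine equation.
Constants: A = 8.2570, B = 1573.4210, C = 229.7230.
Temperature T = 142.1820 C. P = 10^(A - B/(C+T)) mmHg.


C+T = 371.9050
B/(C+T) = 4.2307
log10(P) = 8.2570 - 4.2307 = 4.0263
P = 10^4.0263 = 10624.1265 mmHg

10624.1265 mmHg


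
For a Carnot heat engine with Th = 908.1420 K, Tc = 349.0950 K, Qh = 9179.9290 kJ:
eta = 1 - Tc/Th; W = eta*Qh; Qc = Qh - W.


eta = 1 - 349.0950/908.1420 = 0.6156
W = 0.6156 * 9179.9290 = 5651.1116 kJ
Qc = 9179.9290 - 5651.1116 = 3528.8174 kJ

eta = 61.5594%, W = 5651.1116 kJ, Qc = 3528.8174 kJ


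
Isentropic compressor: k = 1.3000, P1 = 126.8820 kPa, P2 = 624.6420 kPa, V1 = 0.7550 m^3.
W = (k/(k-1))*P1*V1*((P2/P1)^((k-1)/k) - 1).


(k-1)/k = 0.2308
(P2/P1)^exp = 1.4446
W = 4.3333 * 126.8820 * 0.7550 * (1.4446 - 1) = 184.5577 kJ

184.5577 kJ


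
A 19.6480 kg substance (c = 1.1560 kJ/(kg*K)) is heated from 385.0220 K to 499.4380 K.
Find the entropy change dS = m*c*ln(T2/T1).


T2/T1 = 1.2972
ln(T2/T1) = 0.2602
dS = 19.6480 * 1.1560 * 0.2602 = 5.9096 kJ/K

5.9096 kJ/K


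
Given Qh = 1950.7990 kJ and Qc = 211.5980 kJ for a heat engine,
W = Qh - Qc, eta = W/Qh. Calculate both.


W = 1950.7990 - 211.5980 = 1739.2010 kJ
eta = 1739.2010 / 1950.7990 = 0.8915 = 89.1533%

W = 1739.2010 kJ, eta = 89.1533%


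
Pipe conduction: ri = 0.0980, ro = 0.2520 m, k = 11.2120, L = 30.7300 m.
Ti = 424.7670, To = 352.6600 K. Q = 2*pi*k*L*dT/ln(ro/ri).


dT = 72.1070 K
ln(ro/ri) = 0.9445
Q = 2*pi*11.2120*30.7300*72.1070 / 0.9445 = 165279.3651 W

165279.3651 W


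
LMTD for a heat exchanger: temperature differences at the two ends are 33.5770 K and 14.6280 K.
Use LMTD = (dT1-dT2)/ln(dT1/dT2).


dT1/dT2 = 2.2954
ln(dT1/dT2) = 0.8309
LMTD = 18.9490 / 0.8309 = 22.8053 K

22.8053 K


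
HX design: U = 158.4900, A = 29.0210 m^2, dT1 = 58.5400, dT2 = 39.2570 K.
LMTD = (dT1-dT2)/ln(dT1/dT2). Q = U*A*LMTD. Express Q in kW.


LMTD = 48.2581 K
Q = 158.4900 * 29.0210 * 48.2581 = 221965.0229 W = 221.9650 kW

221.9650 kW


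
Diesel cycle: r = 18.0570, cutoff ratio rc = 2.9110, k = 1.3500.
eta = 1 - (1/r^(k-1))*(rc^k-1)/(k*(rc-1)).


r^(k-1) = 2.7531
rc^k = 4.2311
eta = 0.5451 = 54.5080%

54.5080%


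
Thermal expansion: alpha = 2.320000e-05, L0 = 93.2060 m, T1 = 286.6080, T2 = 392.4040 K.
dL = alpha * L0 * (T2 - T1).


dT = 105.7960 K
dL = 2.320000e-05 * 93.2060 * 105.7960 = 0.228771 m
L_final = 93.434771 m

dL = 0.228771 m


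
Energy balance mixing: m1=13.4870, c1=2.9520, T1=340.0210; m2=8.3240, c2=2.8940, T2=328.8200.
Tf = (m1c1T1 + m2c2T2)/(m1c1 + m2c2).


num = 21458.6289
den = 63.9033
Tf = 335.7986 K

335.7986 K


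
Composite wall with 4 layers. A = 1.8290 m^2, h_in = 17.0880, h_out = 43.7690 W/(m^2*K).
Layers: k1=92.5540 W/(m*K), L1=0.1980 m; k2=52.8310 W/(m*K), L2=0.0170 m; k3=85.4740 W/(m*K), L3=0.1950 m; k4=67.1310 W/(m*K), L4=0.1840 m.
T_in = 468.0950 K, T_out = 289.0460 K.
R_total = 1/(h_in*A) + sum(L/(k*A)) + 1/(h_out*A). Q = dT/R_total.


R_conv_in = 1/(17.0880*1.8290) = 0.0320
R_1 = 0.1980/(92.5540*1.8290) = 0.0012
R_2 = 0.0170/(52.8310*1.8290) = 0.0002
R_3 = 0.1950/(85.4740*1.8290) = 0.0012
R_4 = 0.1840/(67.1310*1.8290) = 0.0015
R_conv_out = 1/(43.7690*1.8290) = 0.0125
R_total = 0.0486 K/W
Q = 179.0490 / 0.0486 = 3685.7198 W

R_total = 0.0486 K/W, Q = 3685.7198 W


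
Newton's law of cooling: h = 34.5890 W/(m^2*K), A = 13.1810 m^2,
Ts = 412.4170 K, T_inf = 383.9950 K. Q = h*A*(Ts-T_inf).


dT = 28.4220 K
Q = 34.5890 * 13.1810 * 28.4220 = 12958.0903 W

12958.0903 W


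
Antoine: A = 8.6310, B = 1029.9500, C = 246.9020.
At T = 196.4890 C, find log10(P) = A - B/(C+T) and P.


C+T = 443.3910
B/(C+T) = 2.3229
log10(P) = 8.6310 - 2.3229 = 6.3081
P = 10^6.3081 = 2032856.2160 mmHg

2032856.2160 mmHg


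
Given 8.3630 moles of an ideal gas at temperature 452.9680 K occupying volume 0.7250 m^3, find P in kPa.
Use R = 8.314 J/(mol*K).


P = nRT/V = 8.3630 * 8.314 * 452.9680 / 0.7250
= 31494.8569 / 0.7250 = 43441.1819 Pa = 43.4412 kPa

43.4412 kPa


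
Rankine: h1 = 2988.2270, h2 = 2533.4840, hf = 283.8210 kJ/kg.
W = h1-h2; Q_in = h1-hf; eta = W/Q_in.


W = 454.7430 kJ/kg
Q_in = 2704.4060 kJ/kg
eta = 0.1681 = 16.8149%

eta = 16.8149%


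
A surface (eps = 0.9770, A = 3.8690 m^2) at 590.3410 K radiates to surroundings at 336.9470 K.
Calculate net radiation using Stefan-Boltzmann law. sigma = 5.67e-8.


T^4 = 1.2145e+11
Tsurr^4 = 1.2890e+10
Q = 0.9770 * 5.67e-8 * 3.8690 * 1.0856e+11 = 23268.2073 W

23268.2073 W


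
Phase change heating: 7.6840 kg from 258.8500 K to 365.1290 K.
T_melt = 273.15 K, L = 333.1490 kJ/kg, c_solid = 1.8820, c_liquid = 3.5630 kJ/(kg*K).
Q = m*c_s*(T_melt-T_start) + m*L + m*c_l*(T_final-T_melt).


Q1 (sensible, solid) = 7.6840 * 1.8820 * 14.3000 = 206.7964 kJ
Q2 (latent) = 7.6840 * 333.1490 = 2559.9169 kJ
Q3 (sensible, liquid) = 7.6840 * 3.5630 * 91.9790 = 2518.2095 kJ
Q_total = 5284.9229 kJ

5284.9229 kJ


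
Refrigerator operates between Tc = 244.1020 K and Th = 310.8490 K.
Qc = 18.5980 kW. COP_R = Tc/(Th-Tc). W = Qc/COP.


COP = 244.1020 / 66.7470 = 3.6571
W = 18.5980 / 3.6571 = 5.0854 kW

COP = 3.6571, W = 5.0854 kW


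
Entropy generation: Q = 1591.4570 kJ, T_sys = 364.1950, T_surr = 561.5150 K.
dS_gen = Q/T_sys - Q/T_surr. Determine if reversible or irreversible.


dS_sys = 1591.4570/364.1950 = 4.3698 kJ/K
dS_surr = -1591.4570/561.5150 = -2.8342 kJ/K
dS_gen = 4.3698 - 2.8342 = 1.5356 kJ/K (irreversible)

dS_gen = 1.5356 kJ/K, irreversible


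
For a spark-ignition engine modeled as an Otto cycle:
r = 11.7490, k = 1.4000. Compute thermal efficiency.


r^(k-1) = 2.6792
eta = 1 - 1/2.6792 = 0.6268 = 62.6750%

62.6750%


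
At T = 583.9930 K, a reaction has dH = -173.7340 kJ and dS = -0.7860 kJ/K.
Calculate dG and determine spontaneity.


T*dS = 583.9930 * -0.7860 = -459.0185 kJ
dG = -173.7340 + 459.0185 = 285.2845 kJ (non-spontaneous)

dG = 285.2845 kJ, non-spontaneous


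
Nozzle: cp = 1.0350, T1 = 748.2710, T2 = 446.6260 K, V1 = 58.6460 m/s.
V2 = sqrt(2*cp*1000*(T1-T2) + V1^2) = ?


dT = 301.6450 K
2*cp*1000*dT = 624405.1500
V1^2 = 3439.3533
V2 = sqrt(627844.5033) = 792.3664 m/s

792.3664 m/s


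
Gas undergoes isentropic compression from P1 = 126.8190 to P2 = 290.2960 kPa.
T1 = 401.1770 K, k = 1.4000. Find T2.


(k-1)/k = 0.2857
(P2/P1)^exp = 1.2669
T2 = 401.1770 * 1.2669 = 508.2707 K

508.2707 K


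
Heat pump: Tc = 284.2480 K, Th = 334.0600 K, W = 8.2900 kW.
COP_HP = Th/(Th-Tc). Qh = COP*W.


COP = 334.0600 / 49.8120 = 6.7064
Qh = 6.7064 * 8.2900 = 55.5962 kW

COP = 6.7064, Qh = 55.5962 kW


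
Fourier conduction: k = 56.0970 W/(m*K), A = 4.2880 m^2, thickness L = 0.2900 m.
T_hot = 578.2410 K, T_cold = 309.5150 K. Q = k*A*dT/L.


dT = 268.7260 K
Q = 56.0970 * 4.2880 * 268.7260 / 0.2900 = 222897.9646 W

222897.9646 W


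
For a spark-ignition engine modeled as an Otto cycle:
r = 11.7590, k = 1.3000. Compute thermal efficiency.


r^(k-1) = 2.0946
eta = 1 - 1/2.0946 = 0.5226 = 52.2593%

52.2593%


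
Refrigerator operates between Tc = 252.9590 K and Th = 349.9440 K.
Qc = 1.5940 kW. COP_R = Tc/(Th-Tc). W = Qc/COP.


COP = 252.9590 / 96.9850 = 2.6082
W = 1.5940 / 2.6082 = 0.6111 kW

COP = 2.6082, W = 0.6111 kW


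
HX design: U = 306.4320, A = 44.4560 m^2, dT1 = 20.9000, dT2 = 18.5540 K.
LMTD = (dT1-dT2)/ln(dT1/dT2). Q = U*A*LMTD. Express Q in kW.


LMTD = 19.7037 K
Q = 306.4320 * 44.4560 * 19.7037 = 268418.7904 W = 268.4188 kW

268.4188 kW


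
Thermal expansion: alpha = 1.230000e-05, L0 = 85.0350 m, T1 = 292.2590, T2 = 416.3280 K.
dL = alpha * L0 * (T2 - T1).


dT = 124.0690 K
dL = 1.230000e-05 * 85.0350 * 124.0690 = 0.129768 m
L_final = 85.164768 m

dL = 0.129768 m


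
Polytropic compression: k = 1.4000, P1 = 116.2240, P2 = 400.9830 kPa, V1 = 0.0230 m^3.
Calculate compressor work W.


(k-1)/k = 0.2857
(P2/P1)^exp = 1.4245
W = 3.5000 * 116.2240 * 0.0230 * (1.4245 - 1) = 3.9717 kJ

3.9717 kJ


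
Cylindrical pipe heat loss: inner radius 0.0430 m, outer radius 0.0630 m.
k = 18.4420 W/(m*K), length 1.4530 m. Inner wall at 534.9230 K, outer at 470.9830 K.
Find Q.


dT = 63.9400 K
ln(ro/ri) = 0.3819
Q = 2*pi*18.4420*1.4530*63.9400 / 0.3819 = 28186.2381 W

28186.2381 W


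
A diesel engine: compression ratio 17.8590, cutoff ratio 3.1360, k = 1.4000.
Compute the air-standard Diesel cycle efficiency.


r^(k-1) = 3.1677
rc^k = 4.9537
eta = 0.5826 = 58.2624%

58.2624%


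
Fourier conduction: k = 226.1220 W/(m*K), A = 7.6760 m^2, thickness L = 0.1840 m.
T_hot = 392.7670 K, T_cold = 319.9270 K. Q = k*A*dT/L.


dT = 72.8400 K
Q = 226.1220 * 7.6760 * 72.8400 / 0.1840 = 687115.7416 W

687115.7416 W


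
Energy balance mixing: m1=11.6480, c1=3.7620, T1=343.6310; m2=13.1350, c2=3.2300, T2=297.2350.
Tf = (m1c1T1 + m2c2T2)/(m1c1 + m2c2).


num = 27668.3404
den = 86.2458
Tf = 320.8079 K

320.8079 K


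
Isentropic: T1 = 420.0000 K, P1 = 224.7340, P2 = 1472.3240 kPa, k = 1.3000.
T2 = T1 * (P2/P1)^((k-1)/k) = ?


(k-1)/k = 0.2308
(P2/P1)^exp = 1.5431
T2 = 420.0000 * 1.5431 = 648.0883 K

648.0883 K


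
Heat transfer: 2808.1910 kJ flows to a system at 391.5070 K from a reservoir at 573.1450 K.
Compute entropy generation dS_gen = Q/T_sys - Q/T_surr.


dS_sys = 2808.1910/391.5070 = 7.1728 kJ/K
dS_surr = -2808.1910/573.1450 = -4.8996 kJ/K
dS_gen = 7.1728 - 4.8996 = 2.2732 kJ/K (irreversible)

dS_gen = 2.2732 kJ/K, irreversible


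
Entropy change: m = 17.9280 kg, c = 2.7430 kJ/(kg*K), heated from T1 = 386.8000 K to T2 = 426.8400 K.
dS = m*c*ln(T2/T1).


T2/T1 = 1.1035
ln(T2/T1) = 0.0985
dS = 17.9280 * 2.7430 * 0.0985 = 4.8440 kJ/K

4.8440 kJ/K


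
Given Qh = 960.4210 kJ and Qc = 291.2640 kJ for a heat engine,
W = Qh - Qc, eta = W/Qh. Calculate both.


W = 960.4210 - 291.2640 = 669.1570 kJ
eta = 669.1570 / 960.4210 = 0.6967 = 69.6733%

W = 669.1570 kJ, eta = 69.6733%


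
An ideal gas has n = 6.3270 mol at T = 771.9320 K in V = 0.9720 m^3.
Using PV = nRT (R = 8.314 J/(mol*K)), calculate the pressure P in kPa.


P = nRT/V = 6.3270 * 8.314 * 771.9320 / 0.9720
= 40605.6904 / 0.9720 = 41775.4017 Pa = 41.7754 kPa

41.7754 kPa


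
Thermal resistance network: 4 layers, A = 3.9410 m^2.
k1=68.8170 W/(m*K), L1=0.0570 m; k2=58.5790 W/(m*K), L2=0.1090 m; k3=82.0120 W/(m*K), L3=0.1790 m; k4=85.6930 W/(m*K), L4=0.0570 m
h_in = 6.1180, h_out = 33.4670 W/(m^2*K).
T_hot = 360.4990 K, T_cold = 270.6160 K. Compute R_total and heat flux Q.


R_conv_in = 1/(6.1180*3.9410) = 0.0415
R_1 = 0.0570/(68.8170*3.9410) = 0.0002
R_2 = 0.1090/(58.5790*3.9410) = 0.0005
R_3 = 0.1790/(82.0120*3.9410) = 0.0006
R_4 = 0.0570/(85.6930*3.9410) = 0.0002
R_conv_out = 1/(33.4670*3.9410) = 0.0076
R_total = 0.0505 K/W
Q = 89.8830 / 0.0505 = 1781.2166 W

R_total = 0.0505 K/W, Q = 1781.2166 W


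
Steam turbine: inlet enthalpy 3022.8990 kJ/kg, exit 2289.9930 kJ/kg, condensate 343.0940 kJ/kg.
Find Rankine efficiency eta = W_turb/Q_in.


W = 732.9060 kJ/kg
Q_in = 2679.8050 kJ/kg
eta = 0.2735 = 27.3492%

eta = 27.3492%


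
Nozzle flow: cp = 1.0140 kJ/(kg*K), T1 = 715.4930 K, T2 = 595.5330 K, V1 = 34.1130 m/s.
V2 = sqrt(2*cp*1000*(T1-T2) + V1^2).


dT = 119.9600 K
2*cp*1000*dT = 243278.8800
V1^2 = 1163.6968
V2 = sqrt(244442.5768) = 494.4113 m/s

494.4113 m/s


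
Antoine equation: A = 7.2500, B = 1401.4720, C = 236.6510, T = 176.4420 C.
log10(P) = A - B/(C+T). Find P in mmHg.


C+T = 413.0930
B/(C+T) = 3.3926
log10(P) = 7.2500 - 3.3926 = 3.8574
P = 10^3.8574 = 7200.6099 mmHg

7200.6099 mmHg


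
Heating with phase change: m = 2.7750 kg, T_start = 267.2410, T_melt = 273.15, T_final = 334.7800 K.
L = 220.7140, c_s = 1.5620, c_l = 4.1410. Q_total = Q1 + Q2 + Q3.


Q1 (sensible, solid) = 2.7750 * 1.5620 * 5.9090 = 25.6129 kJ
Q2 (latent) = 2.7750 * 220.7140 = 612.4814 kJ
Q3 (sensible, liquid) = 2.7750 * 4.1410 * 61.6300 = 708.2073 kJ
Q_total = 1346.3015 kJ

1346.3015 kJ


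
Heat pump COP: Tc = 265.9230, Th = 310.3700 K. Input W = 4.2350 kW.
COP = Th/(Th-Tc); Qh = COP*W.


COP = 310.3700 / 44.4470 = 6.9829
Qh = 6.9829 * 4.2350 = 29.5727 kW

COP = 6.9829, Qh = 29.5727 kW


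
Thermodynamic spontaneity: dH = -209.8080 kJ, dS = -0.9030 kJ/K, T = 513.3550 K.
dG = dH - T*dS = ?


T*dS = 513.3550 * -0.9030 = -463.5596 kJ
dG = -209.8080 + 463.5596 = 253.7516 kJ (non-spontaneous)

dG = 253.7516 kJ, non-spontaneous


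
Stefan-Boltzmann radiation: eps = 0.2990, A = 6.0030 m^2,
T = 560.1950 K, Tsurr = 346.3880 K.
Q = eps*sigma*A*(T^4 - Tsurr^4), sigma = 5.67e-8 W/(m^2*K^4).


T^4 = 9.8482e+10
Tsurr^4 = 1.4396e+10
Q = 0.2990 * 5.67e-8 * 6.0030 * 8.4086e+10 = 8557.4568 W

8557.4568 W


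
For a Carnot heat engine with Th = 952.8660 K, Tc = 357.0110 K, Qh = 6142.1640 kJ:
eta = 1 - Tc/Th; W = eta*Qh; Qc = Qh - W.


eta = 1 - 357.0110/952.8660 = 0.6253
W = 0.6253 * 6142.1640 = 3840.8749 kJ
Qc = 6142.1640 - 3840.8749 = 2301.2891 kJ

eta = 62.5329%, W = 3840.8749 kJ, Qc = 2301.2891 kJ


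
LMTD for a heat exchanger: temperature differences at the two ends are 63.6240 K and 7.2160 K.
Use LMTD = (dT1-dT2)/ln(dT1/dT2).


dT1/dT2 = 8.8171
ln(dT1/dT2) = 2.1767
LMTD = 56.4080 / 2.1767 = 25.9146 K

25.9146 K


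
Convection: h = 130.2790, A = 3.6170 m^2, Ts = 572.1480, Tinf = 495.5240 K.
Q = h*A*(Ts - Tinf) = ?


dT = 76.6240 K
Q = 130.2790 * 3.6170 * 76.6240 = 36106.6956 W

36106.6956 W


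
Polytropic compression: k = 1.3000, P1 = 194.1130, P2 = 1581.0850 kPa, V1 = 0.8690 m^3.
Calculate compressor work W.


(k-1)/k = 0.2308
(P2/P1)^exp = 1.6226
W = 4.3333 * 194.1130 * 0.8690 * (1.6226 - 1) = 455.0888 kJ

455.0888 kJ


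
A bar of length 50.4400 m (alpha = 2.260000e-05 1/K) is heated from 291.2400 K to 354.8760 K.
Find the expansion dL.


dT = 63.6360 K
dL = 2.260000e-05 * 50.4400 * 63.6360 = 0.072541 m
L_final = 50.512541 m

dL = 0.072541 m


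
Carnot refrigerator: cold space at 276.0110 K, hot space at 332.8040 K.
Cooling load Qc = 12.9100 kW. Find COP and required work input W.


COP = 276.0110 / 56.7930 = 4.8599
W = 12.9100 / 4.8599 = 2.6564 kW

COP = 4.8599, W = 2.6564 kW


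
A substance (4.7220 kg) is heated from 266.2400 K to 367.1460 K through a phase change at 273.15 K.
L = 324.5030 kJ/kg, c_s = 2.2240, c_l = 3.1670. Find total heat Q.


Q1 (sensible, solid) = 4.7220 * 2.2240 * 6.9100 = 72.5669 kJ
Q2 (latent) = 4.7220 * 324.5030 = 1532.3032 kJ
Q3 (sensible, liquid) = 4.7220 * 3.1670 * 93.9960 = 1405.6701 kJ
Q_total = 3010.5402 kJ

3010.5402 kJ


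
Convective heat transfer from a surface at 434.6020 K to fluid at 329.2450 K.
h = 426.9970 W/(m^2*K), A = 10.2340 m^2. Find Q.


dT = 105.3570 K
Q = 426.9970 * 10.2340 * 105.3570 = 460398.2161 W

460398.2161 W


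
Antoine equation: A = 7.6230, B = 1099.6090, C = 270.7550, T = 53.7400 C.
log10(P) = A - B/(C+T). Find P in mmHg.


C+T = 324.4950
B/(C+T) = 3.3887
log10(P) = 7.6230 - 3.3887 = 4.2343
P = 10^4.2343 = 17152.2939 mmHg

17152.2939 mmHg


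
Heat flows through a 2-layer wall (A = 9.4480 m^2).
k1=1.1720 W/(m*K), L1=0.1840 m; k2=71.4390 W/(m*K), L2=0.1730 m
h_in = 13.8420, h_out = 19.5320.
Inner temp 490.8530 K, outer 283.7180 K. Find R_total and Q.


R_conv_in = 1/(13.8420*9.4480) = 0.0076
R_1 = 0.1840/(1.1720*9.4480) = 0.0166
R_2 = 0.1730/(71.4390*9.4480) = 0.0003
R_conv_out = 1/(19.5320*9.4480) = 0.0054
R_total = 0.0299 K/W
Q = 207.1350 / 0.0299 = 6918.6536 W

R_total = 0.0299 K/W, Q = 6918.6536 W


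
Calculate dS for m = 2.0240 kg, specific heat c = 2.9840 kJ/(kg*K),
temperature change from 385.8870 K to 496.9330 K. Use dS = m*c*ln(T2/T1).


T2/T1 = 1.2878
ln(T2/T1) = 0.2529
dS = 2.0240 * 2.9840 * 0.2529 = 1.5275 kJ/K

1.5275 kJ/K
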